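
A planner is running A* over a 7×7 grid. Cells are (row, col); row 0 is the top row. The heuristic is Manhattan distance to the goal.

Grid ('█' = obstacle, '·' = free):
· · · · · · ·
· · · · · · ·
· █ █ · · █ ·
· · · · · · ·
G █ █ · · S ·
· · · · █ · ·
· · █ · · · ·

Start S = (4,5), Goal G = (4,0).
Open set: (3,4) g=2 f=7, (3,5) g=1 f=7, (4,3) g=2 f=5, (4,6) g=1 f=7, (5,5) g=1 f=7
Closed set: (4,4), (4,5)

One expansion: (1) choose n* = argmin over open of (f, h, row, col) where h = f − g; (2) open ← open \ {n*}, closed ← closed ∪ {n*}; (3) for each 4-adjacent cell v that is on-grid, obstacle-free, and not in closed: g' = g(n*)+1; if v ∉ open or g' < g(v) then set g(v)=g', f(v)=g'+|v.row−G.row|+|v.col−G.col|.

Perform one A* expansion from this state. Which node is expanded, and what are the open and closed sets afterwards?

step 1: expand (4,3) (f=5, h=3) → closed; open now [(3,3) g=3 f=7, (3,4) g=2 f=7, (3,5) g=1 f=7, (4,6) g=1 f=7, (5,3) g=3 f=7, (5,5) g=1 f=7]

expanded=(4,3); open=[(3,3) g=3 f=7, (3,4) g=2 f=7, (3,5) g=1 f=7, (4,6) g=1 f=7, (5,3) g=3 f=7, (5,5) g=1 f=7]; closed=[(4,3), (4,4), (4,5)]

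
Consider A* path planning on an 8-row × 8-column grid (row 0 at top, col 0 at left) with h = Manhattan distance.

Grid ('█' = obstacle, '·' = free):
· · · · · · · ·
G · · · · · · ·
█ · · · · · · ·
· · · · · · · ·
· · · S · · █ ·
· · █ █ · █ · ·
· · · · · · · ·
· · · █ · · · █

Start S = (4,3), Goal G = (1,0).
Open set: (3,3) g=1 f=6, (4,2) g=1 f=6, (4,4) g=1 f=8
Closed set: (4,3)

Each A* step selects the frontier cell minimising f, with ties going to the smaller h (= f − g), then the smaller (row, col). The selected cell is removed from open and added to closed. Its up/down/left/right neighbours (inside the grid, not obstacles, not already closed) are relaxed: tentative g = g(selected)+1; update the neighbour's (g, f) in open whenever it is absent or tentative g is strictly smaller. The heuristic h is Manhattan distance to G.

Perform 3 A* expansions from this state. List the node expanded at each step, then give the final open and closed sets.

step 1: expand (3,3) (f=6, h=5) → closed; open now [(2,3) g=2 f=6, (3,2) g=2 f=6, (3,4) g=2 f=8, (4,2) g=1 f=6, (4,4) g=1 f=8]
step 2: expand (2,3) (f=6, h=4) → closed; open now [(1,3) g=3 f=6, (2,2) g=3 f=6, (2,4) g=3 f=8, (3,2) g=2 f=6, (3,4) g=2 f=8, (4,2) g=1 f=6, (4,4) g=1 f=8]
step 3: expand (1,3) (f=6, h=3) → closed; open now [(0,3) g=4 f=8, (1,2) g=4 f=6, (1,4) g=4 f=8, (2,2) g=3 f=6, (2,4) g=3 f=8, (3,2) g=2 f=6, (3,4) g=2 f=8, (4,2) g=1 f=6, (4,4) g=1 f=8]

order=[(3,3) → (2,3) → (1,3)]; open=[(0,3) g=4 f=8, (1,2) g=4 f=6, (1,4) g=4 f=8, (2,2) g=3 f=6, (2,4) g=3 f=8, (3,2) g=2 f=6, (3,4) g=2 f=8, (4,2) g=1 f=6, (4,4) g=1 f=8]; closed=[(1,3), (2,3), (3,3), (4,3)]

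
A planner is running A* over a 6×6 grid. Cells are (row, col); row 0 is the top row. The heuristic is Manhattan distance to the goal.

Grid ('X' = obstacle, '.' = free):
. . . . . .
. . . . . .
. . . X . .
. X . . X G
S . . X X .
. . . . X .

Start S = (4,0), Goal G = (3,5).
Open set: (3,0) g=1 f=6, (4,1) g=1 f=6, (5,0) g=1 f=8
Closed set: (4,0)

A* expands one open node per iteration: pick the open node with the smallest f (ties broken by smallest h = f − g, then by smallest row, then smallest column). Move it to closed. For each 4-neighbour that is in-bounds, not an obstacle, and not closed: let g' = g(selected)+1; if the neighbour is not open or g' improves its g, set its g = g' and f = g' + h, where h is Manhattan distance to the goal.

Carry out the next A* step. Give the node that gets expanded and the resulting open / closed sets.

expanded=(3,0); open=[(2,0) g=2 f=8, (4,1) g=1 f=6, (5,0) g=1 f=8]; closed=[(3,0), (4,0)]

step 1: expand (3,0) (f=6, h=5) → closed; open now [(2,0) g=2 f=8, (4,1) g=1 f=6, (5,0) g=1 f=8]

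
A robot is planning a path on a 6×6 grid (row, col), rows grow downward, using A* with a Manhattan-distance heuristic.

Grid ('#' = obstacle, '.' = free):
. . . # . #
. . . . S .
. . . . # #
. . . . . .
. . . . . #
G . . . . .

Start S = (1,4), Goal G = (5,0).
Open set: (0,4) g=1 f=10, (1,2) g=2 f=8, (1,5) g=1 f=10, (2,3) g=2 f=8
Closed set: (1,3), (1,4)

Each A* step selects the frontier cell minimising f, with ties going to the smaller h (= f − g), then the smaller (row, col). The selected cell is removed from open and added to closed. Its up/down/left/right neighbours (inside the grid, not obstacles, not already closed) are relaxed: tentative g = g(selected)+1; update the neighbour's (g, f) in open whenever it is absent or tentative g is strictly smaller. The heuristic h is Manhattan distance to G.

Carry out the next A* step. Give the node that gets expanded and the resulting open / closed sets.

step 1: expand (1,2) (f=8, h=6) → closed; open now [(0,2) g=3 f=10, (0,4) g=1 f=10, (1,1) g=3 f=8, (1,5) g=1 f=10, (2,2) g=3 f=8, (2,3) g=2 f=8]

expanded=(1,2); open=[(0,2) g=3 f=10, (0,4) g=1 f=10, (1,1) g=3 f=8, (1,5) g=1 f=10, (2,2) g=3 f=8, (2,3) g=2 f=8]; closed=[(1,2), (1,3), (1,4)]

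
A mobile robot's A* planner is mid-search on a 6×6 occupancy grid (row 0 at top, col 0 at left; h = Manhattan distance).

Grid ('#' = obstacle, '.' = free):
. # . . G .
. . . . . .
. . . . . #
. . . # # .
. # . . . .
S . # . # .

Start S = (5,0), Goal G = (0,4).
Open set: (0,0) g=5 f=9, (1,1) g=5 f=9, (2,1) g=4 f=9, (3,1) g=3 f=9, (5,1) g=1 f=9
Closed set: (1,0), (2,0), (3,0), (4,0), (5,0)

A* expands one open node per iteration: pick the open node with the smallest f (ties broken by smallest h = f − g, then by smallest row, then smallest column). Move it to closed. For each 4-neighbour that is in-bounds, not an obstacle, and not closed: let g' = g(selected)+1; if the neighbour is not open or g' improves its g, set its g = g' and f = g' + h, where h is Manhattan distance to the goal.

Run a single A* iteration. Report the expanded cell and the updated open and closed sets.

expanded=(0,0); open=[(1,1) g=5 f=9, (2,1) g=4 f=9, (3,1) g=3 f=9, (5,1) g=1 f=9]; closed=[(0,0), (1,0), (2,0), (3,0), (4,0), (5,0)]

step 1: expand (0,0) (f=9, h=4) → closed; open now [(1,1) g=5 f=9, (2,1) g=4 f=9, (3,1) g=3 f=9, (5,1) g=1 f=9]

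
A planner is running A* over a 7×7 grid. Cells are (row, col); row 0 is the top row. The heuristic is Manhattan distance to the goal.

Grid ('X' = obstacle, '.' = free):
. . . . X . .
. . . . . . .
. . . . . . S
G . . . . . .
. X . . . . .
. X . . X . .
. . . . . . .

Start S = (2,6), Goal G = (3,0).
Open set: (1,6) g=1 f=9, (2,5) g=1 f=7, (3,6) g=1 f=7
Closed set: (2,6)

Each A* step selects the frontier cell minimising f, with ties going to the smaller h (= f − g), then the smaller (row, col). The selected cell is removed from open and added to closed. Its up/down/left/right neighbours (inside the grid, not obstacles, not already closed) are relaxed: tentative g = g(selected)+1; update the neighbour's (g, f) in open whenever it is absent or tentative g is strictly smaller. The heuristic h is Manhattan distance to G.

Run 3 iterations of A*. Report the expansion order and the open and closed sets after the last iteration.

step 1: expand (2,5) (f=7, h=6) → closed; open now [(1,5) g=2 f=9, (1,6) g=1 f=9, (2,4) g=2 f=7, (3,5) g=2 f=7, (3,6) g=1 f=7]
step 2: expand (2,4) (f=7, h=5) → closed; open now [(1,4) g=3 f=9, (1,5) g=2 f=9, (1,6) g=1 f=9, (2,3) g=3 f=7, (3,4) g=3 f=7, (3,5) g=2 f=7, (3,6) g=1 f=7]
step 3: expand (2,3) (f=7, h=4) → closed; open now [(1,3) g=4 f=9, (1,4) g=3 f=9, (1,5) g=2 f=9, (1,6) g=1 f=9, (2,2) g=4 f=7, (3,3) g=4 f=7, (3,4) g=3 f=7, (3,5) g=2 f=7, (3,6) g=1 f=7]

order=[(2,5) → (2,4) → (2,3)]; open=[(1,3) g=4 f=9, (1,4) g=3 f=9, (1,5) g=2 f=9, (1,6) g=1 f=9, (2,2) g=4 f=7, (3,3) g=4 f=7, (3,4) g=3 f=7, (3,5) g=2 f=7, (3,6) g=1 f=7]; closed=[(2,3), (2,4), (2,5), (2,6)]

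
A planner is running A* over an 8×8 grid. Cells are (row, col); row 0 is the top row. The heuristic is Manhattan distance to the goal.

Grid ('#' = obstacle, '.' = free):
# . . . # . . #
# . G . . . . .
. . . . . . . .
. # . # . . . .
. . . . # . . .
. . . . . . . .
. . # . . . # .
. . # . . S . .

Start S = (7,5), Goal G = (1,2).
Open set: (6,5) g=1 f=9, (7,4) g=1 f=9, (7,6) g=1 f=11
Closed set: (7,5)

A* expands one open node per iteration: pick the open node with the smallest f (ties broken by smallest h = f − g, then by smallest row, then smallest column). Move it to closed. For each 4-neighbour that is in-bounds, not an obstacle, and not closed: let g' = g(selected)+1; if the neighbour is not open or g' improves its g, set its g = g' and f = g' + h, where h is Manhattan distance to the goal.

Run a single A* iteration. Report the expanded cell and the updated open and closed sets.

step 1: expand (6,5) (f=9, h=8) → closed; open now [(5,5) g=2 f=9, (6,4) g=2 f=9, (7,4) g=1 f=9, (7,6) g=1 f=11]

expanded=(6,5); open=[(5,5) g=2 f=9, (6,4) g=2 f=9, (7,4) g=1 f=9, (7,6) g=1 f=11]; closed=[(6,5), (7,5)]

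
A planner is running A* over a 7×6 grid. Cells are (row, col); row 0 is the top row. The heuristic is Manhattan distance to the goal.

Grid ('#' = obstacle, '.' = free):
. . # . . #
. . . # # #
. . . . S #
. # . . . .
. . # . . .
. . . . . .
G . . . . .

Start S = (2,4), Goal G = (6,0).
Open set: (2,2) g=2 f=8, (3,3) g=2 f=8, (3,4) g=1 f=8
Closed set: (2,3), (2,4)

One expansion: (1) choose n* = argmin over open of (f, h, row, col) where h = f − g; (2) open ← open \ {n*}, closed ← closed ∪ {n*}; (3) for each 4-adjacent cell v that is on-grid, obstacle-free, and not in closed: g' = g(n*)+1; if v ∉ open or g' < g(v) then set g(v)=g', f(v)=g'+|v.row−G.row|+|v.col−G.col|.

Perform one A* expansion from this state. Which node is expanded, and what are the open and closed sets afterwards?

step 1: expand (2,2) (f=8, h=6) → closed; open now [(1,2) g=3 f=10, (2,1) g=3 f=8, (3,2) g=3 f=8, (3,3) g=2 f=8, (3,4) g=1 f=8]

expanded=(2,2); open=[(1,2) g=3 f=10, (2,1) g=3 f=8, (3,2) g=3 f=8, (3,3) g=2 f=8, (3,4) g=1 f=8]; closed=[(2,2), (2,3), (2,4)]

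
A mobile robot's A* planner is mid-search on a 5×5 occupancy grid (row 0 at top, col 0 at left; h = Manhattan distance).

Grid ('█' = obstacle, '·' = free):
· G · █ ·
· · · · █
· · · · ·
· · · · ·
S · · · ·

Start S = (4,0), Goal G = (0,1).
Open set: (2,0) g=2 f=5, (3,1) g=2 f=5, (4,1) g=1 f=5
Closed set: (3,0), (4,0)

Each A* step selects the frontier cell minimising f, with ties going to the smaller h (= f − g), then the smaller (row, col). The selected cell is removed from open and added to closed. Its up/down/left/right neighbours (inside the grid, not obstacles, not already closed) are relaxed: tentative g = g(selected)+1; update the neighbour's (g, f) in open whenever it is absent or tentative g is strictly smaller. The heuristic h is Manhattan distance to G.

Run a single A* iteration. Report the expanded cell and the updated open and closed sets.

step 1: expand (2,0) (f=5, h=3) → closed; open now [(1,0) g=3 f=5, (2,1) g=3 f=5, (3,1) g=2 f=5, (4,1) g=1 f=5]

expanded=(2,0); open=[(1,0) g=3 f=5, (2,1) g=3 f=5, (3,1) g=2 f=5, (4,1) g=1 f=5]; closed=[(2,0), (3,0), (4,0)]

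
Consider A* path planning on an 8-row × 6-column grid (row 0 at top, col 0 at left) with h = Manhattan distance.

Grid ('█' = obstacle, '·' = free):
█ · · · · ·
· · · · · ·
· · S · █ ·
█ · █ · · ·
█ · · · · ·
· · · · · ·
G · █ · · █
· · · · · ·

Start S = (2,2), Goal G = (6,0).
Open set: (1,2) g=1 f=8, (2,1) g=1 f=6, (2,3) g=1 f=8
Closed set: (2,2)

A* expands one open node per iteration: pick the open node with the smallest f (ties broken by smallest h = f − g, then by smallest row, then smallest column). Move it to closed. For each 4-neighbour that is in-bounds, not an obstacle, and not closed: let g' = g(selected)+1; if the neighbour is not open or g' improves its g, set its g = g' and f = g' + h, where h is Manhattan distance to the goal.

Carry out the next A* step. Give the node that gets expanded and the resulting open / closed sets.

expanded=(2,1); open=[(1,1) g=2 f=8, (1,2) g=1 f=8, (2,0) g=2 f=6, (2,3) g=1 f=8, (3,1) g=2 f=6]; closed=[(2,1), (2,2)]

step 1: expand (2,1) (f=6, h=5) → closed; open now [(1,1) g=2 f=8, (1,2) g=1 f=8, (2,0) g=2 f=6, (2,3) g=1 f=8, (3,1) g=2 f=6]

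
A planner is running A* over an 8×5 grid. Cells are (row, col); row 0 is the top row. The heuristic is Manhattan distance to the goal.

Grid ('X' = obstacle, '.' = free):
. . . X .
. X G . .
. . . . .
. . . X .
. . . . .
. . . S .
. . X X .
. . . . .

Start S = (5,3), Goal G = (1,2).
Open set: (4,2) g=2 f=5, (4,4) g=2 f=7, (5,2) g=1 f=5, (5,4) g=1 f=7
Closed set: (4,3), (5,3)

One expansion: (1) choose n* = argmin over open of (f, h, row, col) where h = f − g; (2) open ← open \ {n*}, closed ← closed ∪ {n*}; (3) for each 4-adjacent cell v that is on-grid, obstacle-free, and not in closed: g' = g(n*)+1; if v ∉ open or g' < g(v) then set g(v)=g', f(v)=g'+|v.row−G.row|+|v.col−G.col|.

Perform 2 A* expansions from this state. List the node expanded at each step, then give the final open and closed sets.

order=[(4,2) → (3,2)]; open=[(2,2) g=4 f=5, (3,1) g=4 f=7, (4,1) g=3 f=7, (4,4) g=2 f=7, (5,2) g=1 f=5, (5,4) g=1 f=7]; closed=[(3,2), (4,2), (4,3), (5,3)]

step 1: expand (4,2) (f=5, h=3) → closed; open now [(3,2) g=3 f=5, (4,1) g=3 f=7, (4,4) g=2 f=7, (5,2) g=1 f=5, (5,4) g=1 f=7]
step 2: expand (3,2) (f=5, h=2) → closed; open now [(2,2) g=4 f=5, (3,1) g=4 f=7, (4,1) g=3 f=7, (4,4) g=2 f=7, (5,2) g=1 f=5, (5,4) g=1 f=7]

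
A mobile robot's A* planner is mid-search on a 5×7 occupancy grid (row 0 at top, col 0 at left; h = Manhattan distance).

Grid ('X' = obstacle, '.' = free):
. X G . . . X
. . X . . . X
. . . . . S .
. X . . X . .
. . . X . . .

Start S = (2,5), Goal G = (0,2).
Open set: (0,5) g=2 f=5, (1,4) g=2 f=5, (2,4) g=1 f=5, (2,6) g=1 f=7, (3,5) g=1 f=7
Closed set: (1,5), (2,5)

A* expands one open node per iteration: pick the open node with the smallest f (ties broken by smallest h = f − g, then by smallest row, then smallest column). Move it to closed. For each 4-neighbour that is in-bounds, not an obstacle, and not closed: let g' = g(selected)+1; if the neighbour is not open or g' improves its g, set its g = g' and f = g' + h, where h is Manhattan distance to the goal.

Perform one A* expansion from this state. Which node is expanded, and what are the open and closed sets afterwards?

expanded=(0,5); open=[(0,4) g=3 f=5, (1,4) g=2 f=5, (2,4) g=1 f=5, (2,6) g=1 f=7, (3,5) g=1 f=7]; closed=[(0,5), (1,5), (2,5)]

step 1: expand (0,5) (f=5, h=3) → closed; open now [(0,4) g=3 f=5, (1,4) g=2 f=5, (2,4) g=1 f=5, (2,6) g=1 f=7, (3,5) g=1 f=7]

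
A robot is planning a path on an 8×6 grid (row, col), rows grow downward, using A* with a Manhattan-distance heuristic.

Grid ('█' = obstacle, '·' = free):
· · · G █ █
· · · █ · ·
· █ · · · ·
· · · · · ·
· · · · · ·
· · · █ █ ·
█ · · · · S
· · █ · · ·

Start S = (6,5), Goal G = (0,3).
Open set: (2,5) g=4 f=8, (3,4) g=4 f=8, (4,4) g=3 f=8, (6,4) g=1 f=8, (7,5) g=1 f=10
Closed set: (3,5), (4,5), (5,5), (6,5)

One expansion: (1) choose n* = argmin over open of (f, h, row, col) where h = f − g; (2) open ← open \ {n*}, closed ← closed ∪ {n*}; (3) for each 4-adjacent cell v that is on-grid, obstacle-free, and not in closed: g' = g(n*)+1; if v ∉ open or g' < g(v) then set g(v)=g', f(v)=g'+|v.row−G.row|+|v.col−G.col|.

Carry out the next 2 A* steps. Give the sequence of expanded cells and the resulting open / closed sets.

step 1: expand (2,5) (f=8, h=4) → closed; open now [(1,5) g=5 f=8, (2,4) g=5 f=8, (3,4) g=4 f=8, (4,4) g=3 f=8, (6,4) g=1 f=8, (7,5) g=1 f=10]
step 2: expand (1,5) (f=8, h=3) → closed; open now [(1,4) g=6 f=8, (2,4) g=5 f=8, (3,4) g=4 f=8, (4,4) g=3 f=8, (6,4) g=1 f=8, (7,5) g=1 f=10]

order=[(2,5) → (1,5)]; open=[(1,4) g=6 f=8, (2,4) g=5 f=8, (3,4) g=4 f=8, (4,4) g=3 f=8, (6,4) g=1 f=8, (7,5) g=1 f=10]; closed=[(1,5), (2,5), (3,5), (4,5), (5,5), (6,5)]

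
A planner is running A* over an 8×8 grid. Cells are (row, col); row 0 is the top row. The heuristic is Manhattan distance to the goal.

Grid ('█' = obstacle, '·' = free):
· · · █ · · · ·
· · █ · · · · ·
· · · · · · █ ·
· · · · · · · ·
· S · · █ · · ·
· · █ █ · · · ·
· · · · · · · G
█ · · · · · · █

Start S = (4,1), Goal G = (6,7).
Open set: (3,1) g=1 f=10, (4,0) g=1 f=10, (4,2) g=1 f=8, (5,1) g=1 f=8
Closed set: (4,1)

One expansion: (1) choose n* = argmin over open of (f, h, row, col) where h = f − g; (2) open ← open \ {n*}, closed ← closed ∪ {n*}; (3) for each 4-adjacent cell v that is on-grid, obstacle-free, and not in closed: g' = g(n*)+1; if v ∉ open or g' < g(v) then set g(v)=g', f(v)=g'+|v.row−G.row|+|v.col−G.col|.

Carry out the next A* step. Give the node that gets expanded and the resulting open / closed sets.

step 1: expand (4,2) (f=8, h=7) → closed; open now [(3,1) g=1 f=10, (3,2) g=2 f=10, (4,0) g=1 f=10, (4,3) g=2 f=8, (5,1) g=1 f=8]

expanded=(4,2); open=[(3,1) g=1 f=10, (3,2) g=2 f=10, (4,0) g=1 f=10, (4,3) g=2 f=8, (5,1) g=1 f=8]; closed=[(4,1), (4,2)]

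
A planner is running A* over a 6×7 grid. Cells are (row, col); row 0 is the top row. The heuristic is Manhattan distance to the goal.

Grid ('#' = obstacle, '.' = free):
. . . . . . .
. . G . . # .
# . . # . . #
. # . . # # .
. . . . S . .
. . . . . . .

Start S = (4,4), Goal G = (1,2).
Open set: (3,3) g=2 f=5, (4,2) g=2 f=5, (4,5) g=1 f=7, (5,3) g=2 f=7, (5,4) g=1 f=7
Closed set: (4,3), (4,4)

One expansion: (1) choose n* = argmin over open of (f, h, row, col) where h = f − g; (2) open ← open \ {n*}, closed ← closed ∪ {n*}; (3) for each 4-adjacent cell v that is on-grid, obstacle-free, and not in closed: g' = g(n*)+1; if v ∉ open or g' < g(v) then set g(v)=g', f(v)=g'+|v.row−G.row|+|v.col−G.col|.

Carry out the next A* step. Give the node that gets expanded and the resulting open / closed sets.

step 1: expand (3,3) (f=5, h=3) → closed; open now [(3,2) g=3 f=5, (4,2) g=2 f=5, (4,5) g=1 f=7, (5,3) g=2 f=7, (5,4) g=1 f=7]

expanded=(3,3); open=[(3,2) g=3 f=5, (4,2) g=2 f=5, (4,5) g=1 f=7, (5,3) g=2 f=7, (5,4) g=1 f=7]; closed=[(3,3), (4,3), (4,4)]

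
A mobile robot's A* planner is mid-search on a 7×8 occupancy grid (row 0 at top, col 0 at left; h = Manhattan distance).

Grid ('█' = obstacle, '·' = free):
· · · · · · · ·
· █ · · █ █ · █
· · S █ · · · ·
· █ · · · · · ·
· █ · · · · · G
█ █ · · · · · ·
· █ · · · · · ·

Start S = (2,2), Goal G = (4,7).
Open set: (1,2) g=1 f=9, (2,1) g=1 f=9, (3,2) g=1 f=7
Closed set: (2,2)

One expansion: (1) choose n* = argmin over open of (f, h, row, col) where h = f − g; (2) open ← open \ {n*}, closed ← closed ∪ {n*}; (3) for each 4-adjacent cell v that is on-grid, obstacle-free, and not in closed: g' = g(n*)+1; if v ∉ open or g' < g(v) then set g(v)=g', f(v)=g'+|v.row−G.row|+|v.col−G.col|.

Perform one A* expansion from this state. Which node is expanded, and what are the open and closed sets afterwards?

expanded=(3,2); open=[(1,2) g=1 f=9, (2,1) g=1 f=9, (3,3) g=2 f=7, (4,2) g=2 f=7]; closed=[(2,2), (3,2)]

step 1: expand (3,2) (f=7, h=6) → closed; open now [(1,2) g=1 f=9, (2,1) g=1 f=9, (3,3) g=2 f=7, (4,2) g=2 f=7]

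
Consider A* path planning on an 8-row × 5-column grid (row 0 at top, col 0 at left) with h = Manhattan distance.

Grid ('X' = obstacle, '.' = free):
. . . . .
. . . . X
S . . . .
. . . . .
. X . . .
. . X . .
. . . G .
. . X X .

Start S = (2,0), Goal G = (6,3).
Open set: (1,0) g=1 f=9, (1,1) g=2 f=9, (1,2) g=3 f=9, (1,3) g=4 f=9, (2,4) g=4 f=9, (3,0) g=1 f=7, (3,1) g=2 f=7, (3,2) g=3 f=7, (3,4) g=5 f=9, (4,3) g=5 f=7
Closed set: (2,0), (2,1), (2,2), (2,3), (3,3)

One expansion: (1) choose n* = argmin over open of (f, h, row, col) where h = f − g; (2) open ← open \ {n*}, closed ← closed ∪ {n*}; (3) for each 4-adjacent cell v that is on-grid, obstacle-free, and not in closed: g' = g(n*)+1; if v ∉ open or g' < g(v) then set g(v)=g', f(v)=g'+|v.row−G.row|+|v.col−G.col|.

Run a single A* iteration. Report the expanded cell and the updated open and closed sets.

expanded=(4,3); open=[(1,0) g=1 f=9, (1,1) g=2 f=9, (1,2) g=3 f=9, (1,3) g=4 f=9, (2,4) g=4 f=9, (3,0) g=1 f=7, (3,1) g=2 f=7, (3,2) g=3 f=7, (3,4) g=5 f=9, (4,2) g=6 f=9, (4,4) g=6 f=9, (5,3) g=6 f=7]; closed=[(2,0), (2,1), (2,2), (2,3), (3,3), (4,3)]

step 1: expand (4,3) (f=7, h=2) → closed; open now [(1,0) g=1 f=9, (1,1) g=2 f=9, (1,2) g=3 f=9, (1,3) g=4 f=9, (2,4) g=4 f=9, (3,0) g=1 f=7, (3,1) g=2 f=7, (3,2) g=3 f=7, (3,4) g=5 f=9, (4,2) g=6 f=9, (4,4) g=6 f=9, (5,3) g=6 f=7]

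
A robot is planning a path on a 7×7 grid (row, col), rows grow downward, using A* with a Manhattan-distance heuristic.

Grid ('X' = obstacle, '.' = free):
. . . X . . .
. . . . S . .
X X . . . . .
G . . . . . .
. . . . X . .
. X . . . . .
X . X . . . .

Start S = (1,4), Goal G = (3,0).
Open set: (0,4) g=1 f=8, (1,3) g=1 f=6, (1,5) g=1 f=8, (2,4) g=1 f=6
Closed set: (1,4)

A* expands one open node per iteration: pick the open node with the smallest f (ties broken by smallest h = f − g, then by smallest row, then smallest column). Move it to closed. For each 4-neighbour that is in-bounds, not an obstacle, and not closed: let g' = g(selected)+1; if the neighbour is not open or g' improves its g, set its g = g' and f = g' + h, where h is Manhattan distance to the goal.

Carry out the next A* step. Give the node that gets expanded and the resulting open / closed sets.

step 1: expand (1,3) (f=6, h=5) → closed; open now [(0,4) g=1 f=8, (1,2) g=2 f=6, (1,5) g=1 f=8, (2,3) g=2 f=6, (2,4) g=1 f=6]

expanded=(1,3); open=[(0,4) g=1 f=8, (1,2) g=2 f=6, (1,5) g=1 f=8, (2,3) g=2 f=6, (2,4) g=1 f=6]; closed=[(1,3), (1,4)]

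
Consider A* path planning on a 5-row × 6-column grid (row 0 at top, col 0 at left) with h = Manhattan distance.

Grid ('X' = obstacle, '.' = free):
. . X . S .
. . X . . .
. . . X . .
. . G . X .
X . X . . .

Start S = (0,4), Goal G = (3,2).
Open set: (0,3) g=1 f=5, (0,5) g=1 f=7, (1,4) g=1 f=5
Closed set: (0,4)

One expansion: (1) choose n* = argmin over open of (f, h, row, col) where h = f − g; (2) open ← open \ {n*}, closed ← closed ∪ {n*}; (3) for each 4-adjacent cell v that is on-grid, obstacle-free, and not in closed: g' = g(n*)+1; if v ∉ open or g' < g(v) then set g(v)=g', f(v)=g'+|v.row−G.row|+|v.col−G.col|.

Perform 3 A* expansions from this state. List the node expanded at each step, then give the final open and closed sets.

order=[(0,3) → (1,3) → (1,4)]; open=[(0,5) g=1 f=7, (1,5) g=2 f=7, (2,4) g=2 f=5]; closed=[(0,3), (0,4), (1,3), (1,4)]

step 1: expand (0,3) (f=5, h=4) → closed; open now [(0,5) g=1 f=7, (1,3) g=2 f=5, (1,4) g=1 f=5]
step 2: expand (1,3) (f=5, h=3) → closed; open now [(0,5) g=1 f=7, (1,4) g=1 f=5]
step 3: expand (1,4) (f=5, h=4) → closed; open now [(0,5) g=1 f=7, (1,5) g=2 f=7, (2,4) g=2 f=5]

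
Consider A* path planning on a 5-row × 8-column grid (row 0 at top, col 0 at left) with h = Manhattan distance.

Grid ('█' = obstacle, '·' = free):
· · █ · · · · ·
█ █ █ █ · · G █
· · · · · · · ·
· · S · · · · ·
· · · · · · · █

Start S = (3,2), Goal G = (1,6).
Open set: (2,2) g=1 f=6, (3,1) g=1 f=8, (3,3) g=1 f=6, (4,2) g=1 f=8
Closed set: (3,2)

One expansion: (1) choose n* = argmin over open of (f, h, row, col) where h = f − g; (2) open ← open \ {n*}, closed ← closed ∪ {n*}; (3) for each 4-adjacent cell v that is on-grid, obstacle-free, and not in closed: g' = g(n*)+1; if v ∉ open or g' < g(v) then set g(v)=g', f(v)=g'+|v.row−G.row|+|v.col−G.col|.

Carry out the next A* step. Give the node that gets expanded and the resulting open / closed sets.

step 1: expand (2,2) (f=6, h=5) → closed; open now [(2,1) g=2 f=8, (2,3) g=2 f=6, (3,1) g=1 f=8, (3,3) g=1 f=6, (4,2) g=1 f=8]

expanded=(2,2); open=[(2,1) g=2 f=8, (2,3) g=2 f=6, (3,1) g=1 f=8, (3,3) g=1 f=6, (4,2) g=1 f=8]; closed=[(2,2), (3,2)]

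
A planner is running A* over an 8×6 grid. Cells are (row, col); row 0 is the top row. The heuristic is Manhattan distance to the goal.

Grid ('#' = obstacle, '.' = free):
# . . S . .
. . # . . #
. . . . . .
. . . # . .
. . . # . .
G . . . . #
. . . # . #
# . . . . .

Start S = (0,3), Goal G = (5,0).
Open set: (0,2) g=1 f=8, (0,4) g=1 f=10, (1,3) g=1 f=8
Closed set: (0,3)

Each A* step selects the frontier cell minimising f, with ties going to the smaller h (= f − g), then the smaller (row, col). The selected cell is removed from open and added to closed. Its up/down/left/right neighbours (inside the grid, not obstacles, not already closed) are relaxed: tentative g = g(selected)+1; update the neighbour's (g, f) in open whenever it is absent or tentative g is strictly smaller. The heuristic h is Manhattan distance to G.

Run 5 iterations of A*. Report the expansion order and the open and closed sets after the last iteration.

order=[(0,2) → (0,1) → (1,1) → (1,0) → (2,0)]; open=[(0,4) g=1 f=10, (1,3) g=1 f=8, (2,1) g=4 f=8, (3,0) g=6 f=8]; closed=[(0,1), (0,2), (0,3), (1,0), (1,1), (2,0)]

step 1: expand (0,2) (f=8, h=7) → closed; open now [(0,1) g=2 f=8, (0,4) g=1 f=10, (1,3) g=1 f=8]
step 2: expand (0,1) (f=8, h=6) → closed; open now [(0,4) g=1 f=10, (1,1) g=3 f=8, (1,3) g=1 f=8]
step 3: expand (1,1) (f=8, h=5) → closed; open now [(0,4) g=1 f=10, (1,0) g=4 f=8, (1,3) g=1 f=8, (2,1) g=4 f=8]
step 4: expand (1,0) (f=8, h=4) → closed; open now [(0,4) g=1 f=10, (1,3) g=1 f=8, (2,0) g=5 f=8, (2,1) g=4 f=8]
step 5: expand (2,0) (f=8, h=3) → closed; open now [(0,4) g=1 f=10, (1,3) g=1 f=8, (2,1) g=4 f=8, (3,0) g=6 f=8]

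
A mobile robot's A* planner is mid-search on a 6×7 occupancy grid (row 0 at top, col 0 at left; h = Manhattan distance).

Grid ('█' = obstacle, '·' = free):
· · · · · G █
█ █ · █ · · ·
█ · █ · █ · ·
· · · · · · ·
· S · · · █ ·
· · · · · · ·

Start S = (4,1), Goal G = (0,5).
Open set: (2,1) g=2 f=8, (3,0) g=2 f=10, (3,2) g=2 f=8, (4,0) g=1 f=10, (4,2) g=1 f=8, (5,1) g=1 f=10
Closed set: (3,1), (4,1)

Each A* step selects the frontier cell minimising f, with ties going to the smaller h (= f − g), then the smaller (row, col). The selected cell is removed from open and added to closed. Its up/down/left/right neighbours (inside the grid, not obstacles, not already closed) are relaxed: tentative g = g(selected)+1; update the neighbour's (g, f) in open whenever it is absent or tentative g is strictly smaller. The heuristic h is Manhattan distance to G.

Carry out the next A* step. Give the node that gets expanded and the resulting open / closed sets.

step 1: expand (2,1) (f=8, h=6) → closed; open now [(3,0) g=2 f=10, (3,2) g=2 f=8, (4,0) g=1 f=10, (4,2) g=1 f=8, (5,1) g=1 f=10]

expanded=(2,1); open=[(3,0) g=2 f=10, (3,2) g=2 f=8, (4,0) g=1 f=10, (4,2) g=1 f=8, (5,1) g=1 f=10]; closed=[(2,1), (3,1), (4,1)]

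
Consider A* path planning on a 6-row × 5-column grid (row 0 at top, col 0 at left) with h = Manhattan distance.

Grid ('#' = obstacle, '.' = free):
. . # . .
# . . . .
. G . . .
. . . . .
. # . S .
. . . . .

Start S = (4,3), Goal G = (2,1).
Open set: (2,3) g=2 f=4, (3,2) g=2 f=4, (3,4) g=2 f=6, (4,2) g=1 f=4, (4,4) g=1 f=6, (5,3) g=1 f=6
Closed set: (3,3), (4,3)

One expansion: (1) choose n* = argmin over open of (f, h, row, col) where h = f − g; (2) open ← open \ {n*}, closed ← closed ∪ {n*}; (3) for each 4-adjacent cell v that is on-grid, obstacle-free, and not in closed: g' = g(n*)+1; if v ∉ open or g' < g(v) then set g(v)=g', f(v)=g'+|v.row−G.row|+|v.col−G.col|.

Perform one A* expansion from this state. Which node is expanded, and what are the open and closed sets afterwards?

expanded=(2,3); open=[(1,3) g=3 f=6, (2,2) g=3 f=4, (2,4) g=3 f=6, (3,2) g=2 f=4, (3,4) g=2 f=6, (4,2) g=1 f=4, (4,4) g=1 f=6, (5,3) g=1 f=6]; closed=[(2,3), (3,3), (4,3)]

step 1: expand (2,3) (f=4, h=2) → closed; open now [(1,3) g=3 f=6, (2,2) g=3 f=4, (2,4) g=3 f=6, (3,2) g=2 f=4, (3,4) g=2 f=6, (4,2) g=1 f=4, (4,4) g=1 f=6, (5,3) g=1 f=6]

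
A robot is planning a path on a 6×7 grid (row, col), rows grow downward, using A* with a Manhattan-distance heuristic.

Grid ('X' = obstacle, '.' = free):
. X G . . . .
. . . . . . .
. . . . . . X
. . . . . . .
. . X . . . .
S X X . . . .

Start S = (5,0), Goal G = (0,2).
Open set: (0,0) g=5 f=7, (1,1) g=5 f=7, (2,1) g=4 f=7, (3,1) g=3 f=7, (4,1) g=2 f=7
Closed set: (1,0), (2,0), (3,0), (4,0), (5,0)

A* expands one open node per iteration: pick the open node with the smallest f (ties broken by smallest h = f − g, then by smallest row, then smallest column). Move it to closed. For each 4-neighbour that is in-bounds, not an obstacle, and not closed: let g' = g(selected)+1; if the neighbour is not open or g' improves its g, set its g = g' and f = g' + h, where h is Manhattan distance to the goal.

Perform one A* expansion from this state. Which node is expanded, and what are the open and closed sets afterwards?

expanded=(0,0); open=[(1,1) g=5 f=7, (2,1) g=4 f=7, (3,1) g=3 f=7, (4,1) g=2 f=7]; closed=[(0,0), (1,0), (2,0), (3,0), (4,0), (5,0)]

step 1: expand (0,0) (f=7, h=2) → closed; open now [(1,1) g=5 f=7, (2,1) g=4 f=7, (3,1) g=3 f=7, (4,1) g=2 f=7]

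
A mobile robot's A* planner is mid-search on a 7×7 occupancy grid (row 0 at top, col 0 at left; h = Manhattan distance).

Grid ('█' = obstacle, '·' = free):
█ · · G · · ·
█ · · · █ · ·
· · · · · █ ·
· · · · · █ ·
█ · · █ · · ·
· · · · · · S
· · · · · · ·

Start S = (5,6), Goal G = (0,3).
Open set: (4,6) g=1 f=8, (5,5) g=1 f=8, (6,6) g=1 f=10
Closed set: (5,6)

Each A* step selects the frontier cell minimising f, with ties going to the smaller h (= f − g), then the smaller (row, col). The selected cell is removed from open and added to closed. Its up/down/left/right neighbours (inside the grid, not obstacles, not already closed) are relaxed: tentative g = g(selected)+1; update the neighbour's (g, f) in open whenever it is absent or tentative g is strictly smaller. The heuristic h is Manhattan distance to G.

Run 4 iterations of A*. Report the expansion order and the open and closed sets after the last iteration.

order=[(4,6) → (3,6) → (2,6) → (1,6)]; open=[(0,6) g=5 f=8, (1,5) g=5 f=8, (4,5) g=2 f=8, (5,5) g=1 f=8, (6,6) g=1 f=10]; closed=[(1,6), (2,6), (3,6), (4,6), (5,6)]

step 1: expand (4,6) (f=8, h=7) → closed; open now [(3,6) g=2 f=8, (4,5) g=2 f=8, (5,5) g=1 f=8, (6,6) g=1 f=10]
step 2: expand (3,6) (f=8, h=6) → closed; open now [(2,6) g=3 f=8, (4,5) g=2 f=8, (5,5) g=1 f=8, (6,6) g=1 f=10]
step 3: expand (2,6) (f=8, h=5) → closed; open now [(1,6) g=4 f=8, (4,5) g=2 f=8, (5,5) g=1 f=8, (6,6) g=1 f=10]
step 4: expand (1,6) (f=8, h=4) → closed; open now [(0,6) g=5 f=8, (1,5) g=5 f=8, (4,5) g=2 f=8, (5,5) g=1 f=8, (6,6) g=1 f=10]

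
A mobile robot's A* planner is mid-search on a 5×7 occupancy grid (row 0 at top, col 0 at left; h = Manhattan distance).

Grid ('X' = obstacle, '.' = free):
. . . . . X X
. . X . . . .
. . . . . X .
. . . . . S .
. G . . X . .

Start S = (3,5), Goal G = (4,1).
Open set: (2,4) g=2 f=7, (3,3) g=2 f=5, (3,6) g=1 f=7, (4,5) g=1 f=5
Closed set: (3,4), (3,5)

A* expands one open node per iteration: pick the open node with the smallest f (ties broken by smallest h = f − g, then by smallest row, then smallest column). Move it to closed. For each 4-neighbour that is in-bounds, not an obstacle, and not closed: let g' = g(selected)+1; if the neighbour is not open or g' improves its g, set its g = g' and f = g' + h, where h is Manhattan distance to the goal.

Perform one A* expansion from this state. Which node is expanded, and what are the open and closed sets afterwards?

expanded=(3,3); open=[(2,3) g=3 f=7, (2,4) g=2 f=7, (3,2) g=3 f=5, (3,6) g=1 f=7, (4,3) g=3 f=5, (4,5) g=1 f=5]; closed=[(3,3), (3,4), (3,5)]

step 1: expand (3,3) (f=5, h=3) → closed; open now [(2,3) g=3 f=7, (2,4) g=2 f=7, (3,2) g=3 f=5, (3,6) g=1 f=7, (4,3) g=3 f=5, (4,5) g=1 f=5]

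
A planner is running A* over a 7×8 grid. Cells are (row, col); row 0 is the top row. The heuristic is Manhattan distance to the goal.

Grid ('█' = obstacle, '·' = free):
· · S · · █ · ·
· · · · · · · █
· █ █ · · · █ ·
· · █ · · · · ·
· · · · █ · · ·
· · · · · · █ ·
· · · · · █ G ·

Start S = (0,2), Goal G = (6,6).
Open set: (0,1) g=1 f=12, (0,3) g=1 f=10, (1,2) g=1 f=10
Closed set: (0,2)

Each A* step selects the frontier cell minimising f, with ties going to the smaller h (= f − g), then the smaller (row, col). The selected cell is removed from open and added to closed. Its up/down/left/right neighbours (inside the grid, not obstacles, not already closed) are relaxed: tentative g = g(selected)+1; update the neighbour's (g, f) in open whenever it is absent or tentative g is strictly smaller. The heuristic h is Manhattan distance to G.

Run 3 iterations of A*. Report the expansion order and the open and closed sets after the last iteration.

step 1: expand (0,3) (f=10, h=9) → closed; open now [(0,1) g=1 f=12, (0,4) g=2 f=10, (1,2) g=1 f=10, (1,3) g=2 f=10]
step 2: expand (0,4) (f=10, h=8) → closed; open now [(0,1) g=1 f=12, (1,2) g=1 f=10, (1,3) g=2 f=10, (1,4) g=3 f=10]
step 3: expand (1,4) (f=10, h=7) → closed; open now [(0,1) g=1 f=12, (1,2) g=1 f=10, (1,3) g=2 f=10, (1,5) g=4 f=10, (2,4) g=4 f=10]

order=[(0,3) → (0,4) → (1,4)]; open=[(0,1) g=1 f=12, (1,2) g=1 f=10, (1,3) g=2 f=10, (1,5) g=4 f=10, (2,4) g=4 f=10]; closed=[(0,2), (0,3), (0,4), (1,4)]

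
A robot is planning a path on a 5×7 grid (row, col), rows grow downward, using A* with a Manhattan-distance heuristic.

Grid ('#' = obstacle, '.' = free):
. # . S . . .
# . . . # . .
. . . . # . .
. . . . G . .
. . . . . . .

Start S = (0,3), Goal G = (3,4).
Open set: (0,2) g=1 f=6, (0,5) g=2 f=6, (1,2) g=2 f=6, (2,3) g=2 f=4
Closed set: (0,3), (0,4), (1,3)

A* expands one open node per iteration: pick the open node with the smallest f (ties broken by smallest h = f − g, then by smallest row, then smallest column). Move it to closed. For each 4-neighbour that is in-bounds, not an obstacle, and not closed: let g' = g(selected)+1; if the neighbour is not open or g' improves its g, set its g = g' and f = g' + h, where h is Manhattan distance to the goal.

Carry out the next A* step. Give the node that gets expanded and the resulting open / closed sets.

expanded=(2,3); open=[(0,2) g=1 f=6, (0,5) g=2 f=6, (1,2) g=2 f=6, (2,2) g=3 f=6, (3,3) g=3 f=4]; closed=[(0,3), (0,4), (1,3), (2,3)]

step 1: expand (2,3) (f=4, h=2) → closed; open now [(0,2) g=1 f=6, (0,5) g=2 f=6, (1,2) g=2 f=6, (2,2) g=3 f=6, (3,3) g=3 f=4]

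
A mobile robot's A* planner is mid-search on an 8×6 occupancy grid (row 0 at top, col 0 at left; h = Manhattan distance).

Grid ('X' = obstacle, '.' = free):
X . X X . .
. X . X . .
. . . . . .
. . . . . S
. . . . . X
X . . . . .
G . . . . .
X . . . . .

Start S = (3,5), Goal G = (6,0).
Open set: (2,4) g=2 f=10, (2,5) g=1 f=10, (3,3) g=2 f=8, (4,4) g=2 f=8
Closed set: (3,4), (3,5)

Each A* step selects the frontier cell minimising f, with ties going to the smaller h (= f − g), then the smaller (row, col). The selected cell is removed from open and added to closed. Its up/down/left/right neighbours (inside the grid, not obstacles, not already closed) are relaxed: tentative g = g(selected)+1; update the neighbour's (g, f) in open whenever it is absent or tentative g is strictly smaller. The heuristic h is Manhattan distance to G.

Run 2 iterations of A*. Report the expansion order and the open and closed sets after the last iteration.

step 1: expand (3,3) (f=8, h=6) → closed; open now [(2,3) g=3 f=10, (2,4) g=2 f=10, (2,5) g=1 f=10, (3,2) g=3 f=8, (4,3) g=3 f=8, (4,4) g=2 f=8]
step 2: expand (3,2) (f=8, h=5) → closed; open now [(2,2) g=4 f=10, (2,3) g=3 f=10, (2,4) g=2 f=10, (2,5) g=1 f=10, (3,1) g=4 f=8, (4,2) g=4 f=8, (4,3) g=3 f=8, (4,4) g=2 f=8]

order=[(3,3) → (3,2)]; open=[(2,2) g=4 f=10, (2,3) g=3 f=10, (2,4) g=2 f=10, (2,5) g=1 f=10, (3,1) g=4 f=8, (4,2) g=4 f=8, (4,3) g=3 f=8, (4,4) g=2 f=8]; closed=[(3,2), (3,3), (3,4), (3,5)]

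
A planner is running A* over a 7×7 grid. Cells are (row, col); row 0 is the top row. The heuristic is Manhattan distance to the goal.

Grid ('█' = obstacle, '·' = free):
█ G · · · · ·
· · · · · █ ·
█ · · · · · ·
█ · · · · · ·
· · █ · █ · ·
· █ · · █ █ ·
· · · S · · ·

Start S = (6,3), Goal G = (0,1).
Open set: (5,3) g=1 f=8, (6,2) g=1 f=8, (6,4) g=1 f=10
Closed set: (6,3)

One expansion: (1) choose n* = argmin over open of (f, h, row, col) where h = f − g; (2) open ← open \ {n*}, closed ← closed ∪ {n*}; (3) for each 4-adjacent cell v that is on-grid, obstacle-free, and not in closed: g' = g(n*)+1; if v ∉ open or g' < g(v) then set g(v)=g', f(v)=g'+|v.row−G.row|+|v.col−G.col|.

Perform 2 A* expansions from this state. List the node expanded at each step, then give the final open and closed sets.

step 1: expand (5,3) (f=8, h=7) → closed; open now [(4,3) g=2 f=8, (5,2) g=2 f=8, (6,2) g=1 f=8, (6,4) g=1 f=10]
step 2: expand (4,3) (f=8, h=6) → closed; open now [(3,3) g=3 f=8, (5,2) g=2 f=8, (6,2) g=1 f=8, (6,4) g=1 f=10]

order=[(5,3) → (4,3)]; open=[(3,3) g=3 f=8, (5,2) g=2 f=8, (6,2) g=1 f=8, (6,4) g=1 f=10]; closed=[(4,3), (5,3), (6,3)]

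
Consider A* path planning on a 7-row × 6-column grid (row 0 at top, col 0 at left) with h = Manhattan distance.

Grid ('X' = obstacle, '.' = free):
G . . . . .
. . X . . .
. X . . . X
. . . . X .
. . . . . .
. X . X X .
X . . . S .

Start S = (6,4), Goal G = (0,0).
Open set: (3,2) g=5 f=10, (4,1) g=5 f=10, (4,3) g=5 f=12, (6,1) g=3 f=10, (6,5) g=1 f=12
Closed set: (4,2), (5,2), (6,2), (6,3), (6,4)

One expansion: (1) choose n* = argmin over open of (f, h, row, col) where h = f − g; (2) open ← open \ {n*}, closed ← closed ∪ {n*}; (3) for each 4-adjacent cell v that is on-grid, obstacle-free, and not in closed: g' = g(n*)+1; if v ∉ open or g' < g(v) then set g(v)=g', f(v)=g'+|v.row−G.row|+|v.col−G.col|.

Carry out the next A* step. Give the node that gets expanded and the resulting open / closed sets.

step 1: expand (3,2) (f=10, h=5) → closed; open now [(2,2) g=6 f=10, (3,1) g=6 f=10, (3,3) g=6 f=12, (4,1) g=5 f=10, (4,3) g=5 f=12, (6,1) g=3 f=10, (6,5) g=1 f=12]

expanded=(3,2); open=[(2,2) g=6 f=10, (3,1) g=6 f=10, (3,3) g=6 f=12, (4,1) g=5 f=10, (4,3) g=5 f=12, (6,1) g=3 f=10, (6,5) g=1 f=12]; closed=[(3,2), (4,2), (5,2), (6,2), (6,3), (6,4)]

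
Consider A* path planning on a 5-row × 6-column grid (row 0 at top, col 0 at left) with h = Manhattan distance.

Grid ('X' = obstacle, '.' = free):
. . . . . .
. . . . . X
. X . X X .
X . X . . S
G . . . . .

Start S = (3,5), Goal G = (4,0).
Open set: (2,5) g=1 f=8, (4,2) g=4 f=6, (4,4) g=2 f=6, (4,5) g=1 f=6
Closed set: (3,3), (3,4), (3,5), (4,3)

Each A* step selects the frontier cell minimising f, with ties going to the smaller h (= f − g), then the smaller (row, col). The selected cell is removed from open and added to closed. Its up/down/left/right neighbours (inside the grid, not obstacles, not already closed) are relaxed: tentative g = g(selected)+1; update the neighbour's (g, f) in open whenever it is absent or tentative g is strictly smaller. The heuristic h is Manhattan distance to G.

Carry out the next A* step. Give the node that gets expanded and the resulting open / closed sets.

expanded=(4,2); open=[(2,5) g=1 f=8, (4,1) g=5 f=6, (4,4) g=2 f=6, (4,5) g=1 f=6]; closed=[(3,3), (3,4), (3,5), (4,2), (4,3)]

step 1: expand (4,2) (f=6, h=2) → closed; open now [(2,5) g=1 f=8, (4,1) g=5 f=6, (4,4) g=2 f=6, (4,5) g=1 f=6]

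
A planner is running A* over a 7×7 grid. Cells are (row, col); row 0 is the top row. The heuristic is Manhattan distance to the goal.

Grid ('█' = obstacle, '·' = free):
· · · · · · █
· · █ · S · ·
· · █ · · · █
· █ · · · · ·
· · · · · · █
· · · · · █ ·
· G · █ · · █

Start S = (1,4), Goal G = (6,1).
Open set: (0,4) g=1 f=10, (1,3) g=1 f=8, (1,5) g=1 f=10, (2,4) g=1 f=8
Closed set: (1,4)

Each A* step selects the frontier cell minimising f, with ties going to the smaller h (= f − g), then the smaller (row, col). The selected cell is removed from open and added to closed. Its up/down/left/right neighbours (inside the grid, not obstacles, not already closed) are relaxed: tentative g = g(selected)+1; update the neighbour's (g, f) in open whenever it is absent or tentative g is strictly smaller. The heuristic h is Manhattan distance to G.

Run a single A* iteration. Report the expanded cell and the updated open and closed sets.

step 1: expand (1,3) (f=8, h=7) → closed; open now [(0,3) g=2 f=10, (0,4) g=1 f=10, (1,5) g=1 f=10, (2,3) g=2 f=8, (2,4) g=1 f=8]

expanded=(1,3); open=[(0,3) g=2 f=10, (0,4) g=1 f=10, (1,5) g=1 f=10, (2,3) g=2 f=8, (2,4) g=1 f=8]; closed=[(1,3), (1,4)]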